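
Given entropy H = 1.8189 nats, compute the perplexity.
6.1651

Perplexity is e^H (or exp(H) for natural log).

H = 1.8189 nats
Perplexity = e^1.8189 = 6.1651

Interpretation: The model's uncertainty is equivalent to choosing uniformly among 6.2 options.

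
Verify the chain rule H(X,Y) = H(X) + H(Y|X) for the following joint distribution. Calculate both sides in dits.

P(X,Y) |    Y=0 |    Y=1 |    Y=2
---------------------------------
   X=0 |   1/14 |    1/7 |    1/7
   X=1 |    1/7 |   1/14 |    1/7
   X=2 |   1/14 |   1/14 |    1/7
H(X,Y) = 0.9311, H(X) = 0.4748, H(Y|X) = 0.4563 (all in dits)

Chain rule: H(X,Y) = H(X) + H(Y|X)

Left side — joint entropy directly:
H(X,Y) = -Σ p(x,y) log p(x,y) = 0.9311 dits

Right side — compute H(Y|X) from the conditional distributions:
P(X) = (5/14, 5/14, 2/7), so H(X) = 0.4748 dits
H(Y|X) = Σ_x P(X=x) · H(Y|X=x):
  P(Y|X=0) = (1/5, 2/5, 2/5), H(Y|X=0) = 0.4581, weight P(X=0) = 5/14
  P(Y|X=1) = (2/5, 1/5, 2/5), H(Y|X=1) = 0.4581, weight P(X=1) = 5/14
  P(Y|X=2) = (1/4, 1/4, 1/2), H(Y|X=2) = 0.4515, weight P(X=2) = 2/7
H(Y|X) = 0.4563 dits

H(X) + H(Y|X) = 0.4748 + 0.4563 = 0.9311 dits

Both sides equal 0.9311 dits. ✓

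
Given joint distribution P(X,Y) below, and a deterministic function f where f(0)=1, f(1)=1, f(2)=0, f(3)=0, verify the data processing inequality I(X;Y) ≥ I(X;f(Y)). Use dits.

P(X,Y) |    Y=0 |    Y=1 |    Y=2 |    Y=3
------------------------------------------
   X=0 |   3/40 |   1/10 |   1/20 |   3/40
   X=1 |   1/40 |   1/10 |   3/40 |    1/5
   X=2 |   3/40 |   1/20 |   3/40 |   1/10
I(X;Y) = 0.0236, I(X;f(Y)) = 0.0113, inequality holds: 0.0236 ≥ 0.0113

Data Processing Inequality: For any Markov chain X → Y → Z, we have I(X;Y) ≥ I(X;Z).

Here Z = f(Y) is a deterministic function of Y, forming X → Y → Z.

Original I(X;Y) = 0.0236 dits

After applying f:
P(X,Z) where Z=f(Y):
- P(X,Z=0) = P(X,Y=2) + P(X,Y=3)
- P(X,Z=1) = P(X,Y=0) + P(X,Y=1)

I(X;Z) = I(X;f(Y)) = 0.0113 dits

Verification: 0.0236 ≥ 0.0113 ✓

Information cannot be created by processing; the function f can only lose information about X.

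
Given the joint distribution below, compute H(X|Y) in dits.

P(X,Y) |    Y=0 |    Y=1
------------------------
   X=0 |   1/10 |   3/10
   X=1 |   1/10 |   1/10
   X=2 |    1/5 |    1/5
0.4442 dits

Using the chain rule: H(X|Y) = H(X,Y) - H(Y)

First, compute H(X,Y) = 0.7365 dits

Marginal P(Y) = (2/5, 3/5)
H(Y) = 0.2923 dits

H(X|Y) = H(X,Y) - H(Y) = 0.7365 - 0.2923 = 0.4442 dits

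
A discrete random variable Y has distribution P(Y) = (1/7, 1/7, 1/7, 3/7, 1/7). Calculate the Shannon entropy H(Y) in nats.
1.4751 nats

Shannon entropy is H(X) = -Σ p(x) log p(x).

For P = (1/7, 1/7, 1/7, 3/7, 1/7):
H = -1/7 × log_e(1/7) -1/7 × log_e(1/7) -1/7 × log_e(1/7) -3/7 × log_e(3/7) -1/7 × log_e(1/7)
H = 1.4751 nats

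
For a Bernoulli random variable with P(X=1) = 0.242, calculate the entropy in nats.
0.5534 nats

The binary entropy function is:
H(p) = -p log(p) - (1-p) log(1-p)

H(0.242) = -0.242 × log_e(0.242) - 0.758 × log_e(0.758)
H(0.242) = 0.5534 nats

Note: Binary entropy is maximized at p=0.5 (H=1 bit) and minimized at p=0 or p=1 (H=0).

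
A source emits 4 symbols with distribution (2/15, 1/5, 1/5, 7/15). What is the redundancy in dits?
0.0513 dits

Redundancy measures how far a source is from maximum entropy:
R = H_max - H(X)

Maximum entropy for 4 symbols: H_max = log_10(4) = 0.6021 dits
Actual entropy: H(X) = 0.5507 dits
Redundancy: R = 0.6021 - 0.5507 = 0.0513 dits

This redundancy represents potential for compression: the source could be compressed by 0.0513 dits per symbol.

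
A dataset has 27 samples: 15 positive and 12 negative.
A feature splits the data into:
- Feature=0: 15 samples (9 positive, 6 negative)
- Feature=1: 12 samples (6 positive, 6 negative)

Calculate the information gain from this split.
0.0072 bits

Information Gain = H(Y) - H(Y|Feature)

Before split:
P(positive) = 15/27 = 0.5556
H(Y) = 0.9911 bits

After split:
Feature=0: H = 0.9710 bits (weight = 15/27)
Feature=1: H = 1.0000 bits (weight = 12/27)
H(Y|Feature) = (15/27)×0.9710 + (12/27)×1.0000 = 0.9839 bits

Information Gain = 0.9911 - 0.9839 = 0.0072 bits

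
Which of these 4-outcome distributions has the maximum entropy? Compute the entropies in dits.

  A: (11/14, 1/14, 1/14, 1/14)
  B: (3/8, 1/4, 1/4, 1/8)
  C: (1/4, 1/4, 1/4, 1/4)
C

For a discrete distribution over n outcomes, entropy is maximized by the uniform distribution.

Computing entropies:
H(A) = 0.3279 dits
H(B) = 0.5737 dits
H(C) = 0.6021 dits

The uniform distribution (where all probabilities equal 1/4) achieves the maximum entropy of log_10(4) = 0.6021 dits.

Distribution C has the highest entropy.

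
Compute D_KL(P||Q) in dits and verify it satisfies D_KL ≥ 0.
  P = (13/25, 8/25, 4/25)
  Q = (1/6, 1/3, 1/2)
0.1721 dits

KL divergence satisfies the Gibbs inequality: D_KL(P||Q) ≥ 0 for all distributions P, Q.

D_KL(P||Q) = Σ p(x) log(p(x)/q(x))
Term by term:
  x=0: 13/25 × log_10[(13/25)/(1/6)] = 0.2570
  x=1: 8/25 × log_10[(8/25)/(1/3)] = -0.0057
  x=2: 4/25 × log_10[(4/25)/(1/2)] = -0.0792
D_KL(P||Q) = 0.1721 dits

D_KL(P||Q) = 0.1721 ≥ 0 ✓

This non-negativity is a fundamental property: relative entropy cannot be negative because it measures how different Q is from P.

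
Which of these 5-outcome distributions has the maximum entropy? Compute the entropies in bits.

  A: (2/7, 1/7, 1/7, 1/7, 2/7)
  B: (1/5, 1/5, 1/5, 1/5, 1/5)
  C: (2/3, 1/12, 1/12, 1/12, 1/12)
B

For a discrete distribution over n outcomes, entropy is maximized by the uniform distribution.

Computing entropies:
H(A) = 2.2359 bits
H(B) = 2.3219 bits
H(C) = 1.5850 bits

The uniform distribution (where all probabilities equal 1/5) achieves the maximum entropy of log_2(5) = 2.3219 bits.

Distribution B has the highest entropy.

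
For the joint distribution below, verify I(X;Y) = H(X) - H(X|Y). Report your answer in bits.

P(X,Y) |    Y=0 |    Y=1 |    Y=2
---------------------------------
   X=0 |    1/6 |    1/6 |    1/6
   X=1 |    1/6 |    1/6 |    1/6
I(X;Y) = 0.0000 bits

Mutual information has multiple equivalent forms:
- I(X;Y) = H(X) - H(X|Y)
- I(X;Y) = H(Y) - H(Y|X)
- I(X;Y) = H(X) + H(Y) - H(X,Y)

Computing all quantities:
H(X) = 1.0000, H(Y) = 1.5850, H(X,Y) = 2.5850
H(X|Y) = 1.0000, H(Y|X) = 1.5850

Verification:
H(X) - H(X|Y) = 1.0000 - 1.0000 = 0.0000
H(Y) - H(Y|X) = 1.5850 - 1.5850 = 0.0000
H(X) + H(Y) - H(X,Y) = 1.0000 + 1.5850 - 2.5850 = 0.0000

All forms give I(X;Y) = 0.0000 bits. ✓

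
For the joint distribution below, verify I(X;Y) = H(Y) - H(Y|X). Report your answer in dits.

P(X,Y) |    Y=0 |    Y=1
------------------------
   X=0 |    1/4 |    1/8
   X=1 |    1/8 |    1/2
I(X;Y) = 0.0478 dits

Mutual information has multiple equivalent forms:
- I(X;Y) = H(X) - H(X|Y)
- I(X;Y) = H(Y) - H(Y|X)
- I(X;Y) = H(X) + H(Y) - H(X,Y)

Computing all quantities:
H(X) = 0.2873, H(Y) = 0.2873, H(X,Y) = 0.5268
H(X|Y) = 0.2395, H(Y|X) = 0.2395

Verification:
H(X) - H(X|Y) = 0.2873 - 0.2395 = 0.0478
H(Y) - H(Y|X) = 0.2873 - 0.2395 = 0.0478
H(X) + H(Y) - H(X,Y) = 0.2873 + 0.2873 - 0.5268 = 0.0478

All forms give I(X;Y) = 0.0478 dits. ✓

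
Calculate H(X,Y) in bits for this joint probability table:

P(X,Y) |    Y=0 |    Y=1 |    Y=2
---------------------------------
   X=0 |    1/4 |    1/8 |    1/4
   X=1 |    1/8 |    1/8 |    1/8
2.5000 bits

Joint entropy is H(X,Y) = -Σ_{x,y} p(x,y) log p(x,y).

Summing over all non-zero entries:
H(X,Y) = -[1/4·log_2(1/4) + 1/8·log_2(1/8) + 1/4·log_2(1/4) + 1/8·log_2(1/8) + 1/8·log_2(1/8) + 1/8·log_2(1/8)]
H(X,Y) = 2.5000 bits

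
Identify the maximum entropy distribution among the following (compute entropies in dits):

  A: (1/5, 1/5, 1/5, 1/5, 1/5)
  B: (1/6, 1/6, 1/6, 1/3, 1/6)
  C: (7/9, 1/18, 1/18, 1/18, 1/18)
A

For a discrete distribution over n outcomes, entropy is maximized by the uniform distribution.

Computing entropies:
H(A) = 0.6990 dits
H(B) = 0.6778 dits
H(C) = 0.3638 dits

The uniform distribution (where all probabilities equal 1/5) achieves the maximum entropy of log_10(5) = 0.6990 dits.

Distribution A has the highest entropy.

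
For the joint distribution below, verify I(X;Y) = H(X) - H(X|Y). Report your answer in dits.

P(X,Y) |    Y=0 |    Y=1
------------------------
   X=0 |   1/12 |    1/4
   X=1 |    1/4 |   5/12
I(X;Y) = 0.0035 dits

Mutual information has multiple equivalent forms:
- I(X;Y) = H(X) - H(X|Y)
- I(X;Y) = H(Y) - H(Y|X)
- I(X;Y) = H(X) + H(Y) - H(X,Y)

Computing all quantities:
H(X) = 0.2764, H(Y) = 0.2764, H(X,Y) = 0.5494
H(X|Y) = 0.2729, H(Y|X) = 0.2729

Verification:
H(X) - H(X|Y) = 0.2764 - 0.2729 = 0.0035
H(Y) - H(Y|X) = 0.2764 - 0.2729 = 0.0035
H(X) + H(Y) - H(X,Y) = 0.2764 + 0.2764 - 0.5494 = 0.0035

All forms give I(X;Y) = 0.0035 dits. ✓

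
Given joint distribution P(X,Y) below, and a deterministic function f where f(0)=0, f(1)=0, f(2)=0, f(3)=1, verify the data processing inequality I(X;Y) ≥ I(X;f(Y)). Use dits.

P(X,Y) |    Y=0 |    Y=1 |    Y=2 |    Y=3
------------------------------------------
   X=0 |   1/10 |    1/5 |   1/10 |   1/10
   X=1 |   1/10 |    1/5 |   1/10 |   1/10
I(X;Y) = 0.0000, I(X;f(Y)) = 0.0000, inequality holds: 0.0000 ≥ 0.0000

Data Processing Inequality: For any Markov chain X → Y → Z, we have I(X;Y) ≥ I(X;Z).

Here Z = f(Y) is a deterministic function of Y, forming X → Y → Z.

Original I(X;Y) = 0.0000 dits

After applying f:
P(X,Z) where Z=f(Y):
- P(X,Z=0) = P(X,Y=0) + P(X,Y=1) + P(X,Y=2)
- P(X,Z=1) = P(X,Y=3)

I(X;Z) = I(X;f(Y)) = 0.0000 dits

Verification: 0.0000 ≥ 0.0000 ✓

Information cannot be created by processing; the function f can only lose information about X.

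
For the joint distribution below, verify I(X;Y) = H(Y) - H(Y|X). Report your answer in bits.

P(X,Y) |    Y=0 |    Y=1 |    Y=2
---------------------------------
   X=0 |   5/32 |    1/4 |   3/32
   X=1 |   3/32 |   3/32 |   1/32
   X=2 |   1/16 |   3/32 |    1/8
I(X;Y) = 0.0602 bits

Mutual information has multiple equivalent forms:
- I(X;Y) = H(X) - H(X|Y)
- I(X;Y) = H(Y) - H(Y|X)
- I(X;Y) = H(X) + H(Y) - H(X,Y)

Computing all quantities:
H(X) = 1.4943, H(Y) = 1.5462, H(X,Y) = 2.9803
H(X|Y) = 1.4342, H(Y|X) = 1.4860

Verification:
H(X) - H(X|Y) = 1.4943 - 1.4342 = 0.0602
H(Y) - H(Y|X) = 1.5462 - 1.4860 = 0.0602
H(X) + H(Y) - H(X,Y) = 1.4943 + 1.5462 - 2.9803 = 0.0602

All forms give I(X;Y) = 0.0602 bits. ✓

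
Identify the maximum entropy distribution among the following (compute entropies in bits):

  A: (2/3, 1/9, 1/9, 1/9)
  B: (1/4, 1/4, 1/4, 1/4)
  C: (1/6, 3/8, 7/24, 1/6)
B

For a discrete distribution over n outcomes, entropy is maximized by the uniform distribution.

Computing entropies:
H(A) = 1.4466 bits
H(B) = 2.0000 bits
H(C) = 1.9108 bits

The uniform distribution (where all probabilities equal 1/4) achieves the maximum entropy of log_2(4) = 2.0000 bits.

Distribution B has the highest entropy.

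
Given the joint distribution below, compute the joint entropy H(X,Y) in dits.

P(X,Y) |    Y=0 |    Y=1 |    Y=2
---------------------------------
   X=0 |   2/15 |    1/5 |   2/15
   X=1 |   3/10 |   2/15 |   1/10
0.7467 dits

Joint entropy is H(X,Y) = -Σ_{x,y} p(x,y) log p(x,y).

Summing over all non-zero entries:
H(X,Y) = -[2/15·log_10(2/15) + 1/5·log_10(1/5) + 2/15·log_10(2/15) + 3/10·log_10(3/10) + 2/15·log_10(2/15) + 1/10·log_10(1/10)]
H(X,Y) = 0.7467 dits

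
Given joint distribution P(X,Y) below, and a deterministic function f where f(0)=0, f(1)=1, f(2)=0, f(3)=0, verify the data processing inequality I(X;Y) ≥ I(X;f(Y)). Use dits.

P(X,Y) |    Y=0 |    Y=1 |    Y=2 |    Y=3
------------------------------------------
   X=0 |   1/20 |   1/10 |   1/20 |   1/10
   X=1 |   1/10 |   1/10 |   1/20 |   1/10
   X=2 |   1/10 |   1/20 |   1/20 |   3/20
I(X;Y) = 0.0114, I(X;f(Y)) = 0.0080, inequality holds: 0.0114 ≥ 0.0080

Data Processing Inequality: For any Markov chain X → Y → Z, we have I(X;Y) ≥ I(X;Z).

Here Z = f(Y) is a deterministic function of Y, forming X → Y → Z.

Original I(X;Y) = 0.0114 dits

After applying f:
P(X,Z) where Z=f(Y):
- P(X,Z=0) = P(X,Y=0) + P(X,Y=2) + P(X,Y=3)
- P(X,Z=1) = P(X,Y=1)

I(X;Z) = I(X;f(Y)) = 0.0080 dits

Verification: 0.0114 ≥ 0.0080 ✓

Information cannot be created by processing; the function f can only lose information about X.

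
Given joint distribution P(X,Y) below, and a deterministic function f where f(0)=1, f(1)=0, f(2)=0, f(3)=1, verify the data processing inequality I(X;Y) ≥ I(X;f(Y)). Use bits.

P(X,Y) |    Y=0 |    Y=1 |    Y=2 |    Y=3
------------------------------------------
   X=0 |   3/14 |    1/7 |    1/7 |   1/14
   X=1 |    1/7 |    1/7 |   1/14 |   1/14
I(X;Y) = 0.0131, I(X;f(Y)) = 0.0000, inequality holds: 0.0131 ≥ 0.0000

Data Processing Inequality: For any Markov chain X → Y → Z, we have I(X;Y) ≥ I(X;Z).

Here Z = f(Y) is a deterministic function of Y, forming X → Y → Z.

Original I(X;Y) = 0.0131 bits

After applying f:
P(X,Z) where Z=f(Y):
- P(X,Z=0) = P(X,Y=1) + P(X,Y=2)
- P(X,Z=1) = P(X,Y=0) + P(X,Y=3)

I(X;Z) = I(X;f(Y)) = 0.0000 bits

Verification: 0.0131 ≥ 0.0000 ✓

Information cannot be created by processing; the function f can only lose information about X.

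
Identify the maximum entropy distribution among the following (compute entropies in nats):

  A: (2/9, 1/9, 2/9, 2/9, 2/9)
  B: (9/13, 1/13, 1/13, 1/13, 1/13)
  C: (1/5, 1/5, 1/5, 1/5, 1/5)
C

For a discrete distribution over n outcomes, entropy is maximized by the uniform distribution.

Computing entropies:
H(A) = 1.5811 nats
H(B) = 1.0438 nats
H(C) = 1.6094 nats

The uniform distribution (where all probabilities equal 1/5) achieves the maximum entropy of log_e(5) = 1.6094 nats.

Distribution C has the highest entropy.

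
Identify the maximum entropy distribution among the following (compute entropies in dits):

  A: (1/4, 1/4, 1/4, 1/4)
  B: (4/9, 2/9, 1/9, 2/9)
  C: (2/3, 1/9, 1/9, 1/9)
A

For a discrete distribution over n outcomes, entropy is maximized by the uniform distribution.

Computing entropies:
H(A) = 0.6021 dits
H(B) = 0.5529 dits
H(C) = 0.4355 dits

The uniform distribution (where all probabilities equal 1/4) achieves the maximum entropy of log_10(4) = 0.6021 dits.

Distribution A has the highest entropy.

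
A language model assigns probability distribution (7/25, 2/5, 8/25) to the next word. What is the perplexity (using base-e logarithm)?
2.9670

Perplexity is e^H (or exp(H) for natural log).

First, H = -Σ p log p = 1.0876 nats
Perplexity = e^1.0876 = 2.9670

Interpretation: The model's uncertainty is equivalent to choosing uniformly among 3.0 options.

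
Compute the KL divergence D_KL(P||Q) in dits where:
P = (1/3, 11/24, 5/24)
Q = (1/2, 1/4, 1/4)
0.0455 dits

KL divergence: D_KL(P||Q) = Σ p(x) log(p(x)/q(x))

Computing term by term:
  x=0: 1/3 × log_10[(1/3)/(1/2)] = 1/3 × -0.1761 = -0.0587
  x=1: 11/24 × log_10[(11/24)/(1/4)] = 11/24 × 0.2632 = 0.1207
  x=2: 5/24 × log_10[(5/24)/(1/4)] = 5/24 × -0.0792 = -0.0165

D_KL(P||Q) = 0.0455 dits

Note: KL divergence is always non-negative and equals 0 iff P = Q.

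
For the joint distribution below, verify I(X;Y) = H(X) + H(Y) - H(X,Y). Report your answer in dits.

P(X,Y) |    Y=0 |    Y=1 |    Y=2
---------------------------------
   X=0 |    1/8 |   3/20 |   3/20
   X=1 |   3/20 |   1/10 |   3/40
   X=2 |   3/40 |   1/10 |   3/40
I(X;Y) = 0.0063 dits

Mutual information has multiple equivalent forms:
- I(X;Y) = H(X) - H(X|Y)
- I(X;Y) = H(Y) - H(Y|X)
- I(X;Y) = H(X) + H(Y) - H(X,Y)

Computing all quantities:
H(X) = 0.4671, H(Y) = 0.4760, H(X,Y) = 0.9368
H(X|Y) = 0.4607, H(Y|X) = 0.4697

Verification:
H(X) - H(X|Y) = 0.4671 - 0.4607 = 0.0063
H(Y) - H(Y|X) = 0.4760 - 0.4697 = 0.0063
H(X) + H(Y) - H(X,Y) = 0.4671 + 0.4760 - 0.9368 = 0.0063

All forms give I(X;Y) = 0.0063 dits. ✓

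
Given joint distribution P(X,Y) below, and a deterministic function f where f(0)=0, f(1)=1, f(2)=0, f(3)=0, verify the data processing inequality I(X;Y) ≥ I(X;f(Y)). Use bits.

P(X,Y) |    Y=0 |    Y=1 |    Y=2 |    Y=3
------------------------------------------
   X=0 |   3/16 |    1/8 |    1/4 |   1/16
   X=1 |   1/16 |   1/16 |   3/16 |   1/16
I(X;Y) = 0.0234, I(X;f(Y)) = 0.0012, inequality holds: 0.0234 ≥ 0.0012

Data Processing Inequality: For any Markov chain X → Y → Z, we have I(X;Y) ≥ I(X;Z).

Here Z = f(Y) is a deterministic function of Y, forming X → Y → Z.

Original I(X;Y) = 0.0234 bits

After applying f:
P(X,Z) where Z=f(Y):
- P(X,Z=0) = P(X,Y=0) + P(X,Y=2) + P(X,Y=3)
- P(X,Z=1) = P(X,Y=1)

I(X;Z) = I(X;f(Y)) = 0.0012 bits

Verification: 0.0234 ≥ 0.0012 ✓

Information cannot be created by processing; the function f can only lose information about X.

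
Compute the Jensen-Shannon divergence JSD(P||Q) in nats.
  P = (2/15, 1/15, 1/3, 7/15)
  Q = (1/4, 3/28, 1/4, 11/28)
0.0160 nats

Jensen-Shannon divergence is:
JSD(P||Q) = 0.5 × D_KL(P||M) + 0.5 × D_KL(Q||M)
where M = 0.5 × (P + Q) is the mixture distribution.

M = 0.5 × (2/15, 1/15, 1/3, 7/15) + 0.5 × (1/4, 3/28, 1/4, 11/28) = (0.191667, 0.0869048, 7/24, 0.429762)

D_KL(P||M) = 0.0169 nats
D_KL(Q||M) = 0.0150 nats

JSD(P||Q) = 0.5 × 0.0169 + 0.5 × 0.0150 = 0.0160 nats

Unlike KL divergence, JSD is symmetric and bounded: 0 ≤ JSD ≤ log(2).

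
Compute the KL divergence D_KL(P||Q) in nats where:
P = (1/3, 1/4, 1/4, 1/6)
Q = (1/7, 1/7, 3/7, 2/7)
0.1978 nats

KL divergence: D_KL(P||Q) = Σ p(x) log(p(x)/q(x))

Computing term by term:
  x=0: 1/3 × log_e[(1/3)/(1/7)] = 1/3 × 0.8473 = 0.2824
  x=1: 1/4 × log_e[(1/4)/(1/7)] = 1/4 × 0.5596 = 0.1399
  x=2: 1/4 × log_e[(1/4)/(3/7)] = 1/4 × -0.5390 = -0.1347
  x=3: 1/6 × log_e[(1/6)/(2/7)] = 1/6 × -0.5390 = -0.0898

D_KL(P||Q) = 0.1978 nats

Note: KL divergence is always non-negative and equals 0 iff P = Q.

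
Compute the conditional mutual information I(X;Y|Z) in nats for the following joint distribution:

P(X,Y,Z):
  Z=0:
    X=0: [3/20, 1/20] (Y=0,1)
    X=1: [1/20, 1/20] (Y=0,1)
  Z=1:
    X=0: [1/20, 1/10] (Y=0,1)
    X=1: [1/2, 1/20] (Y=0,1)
0.1099 nats

Conditional mutual information: I(X;Y|Z) = H(X|Z) + H(Y|Z) - H(X,Y|Z)

H(Z) = 0.6109
H(X,Z) = 1.1655 → H(X|Z) = 0.5547
H(Y,Z) = 1.1655 → H(Y|Z) = 0.5547
H(X,Y,Z) = 1.6103 → H(X,Y|Z) = 0.9995

I(X;Y|Z) = 0.5547 + 0.5547 - 0.9995 = 0.1099 nats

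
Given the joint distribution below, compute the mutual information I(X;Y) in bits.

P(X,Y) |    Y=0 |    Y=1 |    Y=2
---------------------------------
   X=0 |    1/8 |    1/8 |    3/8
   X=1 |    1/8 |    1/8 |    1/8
0.0488 bits

Mutual information: I(X;Y) = H(X) + H(Y) - H(X,Y)

Marginals:
P(X) = (5/8, 3/8), H(X) = 0.9544 bits
P(Y) = (1/4, 1/4, 1/2), H(Y) = 1.5000 bits

Joint entropy: H(X,Y) = 2.4056 bits

I(X;Y) = 0.9544 + 1.5000 - 2.4056 = 0.0488 bits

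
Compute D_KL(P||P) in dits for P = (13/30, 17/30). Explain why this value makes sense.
0.0000 dits

KL divergence satisfies the Gibbs inequality: D_KL(P||Q) ≥ 0 for all distributions P, Q.

D_KL(P||Q) = Σ p(x) log(p(x)/q(x))
Each term is p(x) × log_10(p(x)/p(x)) = p(x) × log_10(1) = 0, so the sum is 0.
D_KL(P||Q) = 0.0000 dits

When P = Q, the KL divergence is exactly 0, as there is no 'divergence' between identical distributions.

This non-negativity is a fundamental property: relative entropy cannot be negative because it measures how different Q is from P.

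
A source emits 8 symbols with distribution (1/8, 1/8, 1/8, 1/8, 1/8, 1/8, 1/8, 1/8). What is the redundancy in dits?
0.0000 dits

Redundancy measures how far a source is from maximum entropy:
R = H_max - H(X)

Maximum entropy for 8 symbols: H_max = log_10(8) = 0.9031 dits
Actual entropy: H(X) = 0.9031 dits
Redundancy: R = 0.9031 - 0.9031 = 0.0000 dits

This redundancy represents potential for compression: the source could be compressed by 0.0000 dits per symbol.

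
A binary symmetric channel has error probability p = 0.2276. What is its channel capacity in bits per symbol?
0.2262 bits

For a binary symmetric channel (BSC) with error probability p:
Capacity C = 1 - H(p) bits per symbol

where H(p) = -p log₂(p) - (1-p) log₂(1-p) is the binary entropy function.

H(0.2276) = 0.7738 bits
C = 1 - 0.7738 = 0.2262 bits per symbol

This means we can reliably transmit up to 0.2262 bits of information per channel use.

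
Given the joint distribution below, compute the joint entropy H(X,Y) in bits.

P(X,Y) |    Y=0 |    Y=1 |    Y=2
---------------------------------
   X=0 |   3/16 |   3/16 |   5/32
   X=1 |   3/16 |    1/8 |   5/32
2.5704 bits

Joint entropy is H(X,Y) = -Σ_{x,y} p(x,y) log p(x,y).

Summing over all non-zero entries:
H(X,Y) = -[3/16·log_2(3/16) + 3/16·log_2(3/16) + 5/32·log_2(5/32) + 3/16·log_2(3/16) + 1/8·log_2(1/8) + 5/32·log_2(5/32)]
H(X,Y) = 2.5704 bits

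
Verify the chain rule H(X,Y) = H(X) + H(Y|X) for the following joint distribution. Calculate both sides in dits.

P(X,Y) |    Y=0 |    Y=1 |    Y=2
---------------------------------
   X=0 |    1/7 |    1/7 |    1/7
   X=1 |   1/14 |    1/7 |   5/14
H(X,Y) = 0.7245, H(X) = 0.2966, H(Y|X) = 0.4279 (all in dits)

Chain rule: H(X,Y) = H(X) + H(Y|X)

Left side — joint entropy directly:
H(X,Y) = -Σ p(x,y) log p(x,y) = 0.7245 dits

Right side — compute H(Y|X) from the conditional distributions:
P(X) = (3/7, 4/7), so H(X) = 0.2966 dits
H(Y|X) = Σ_x P(X=x) · H(Y|X=x):
  P(Y|X=0) = (1/3, 1/3, 1/3), H(Y|X=0) = 0.4771, weight P(X=0) = 3/7
  P(Y|X=1) = (1/8, 1/4, 5/8), H(Y|X=1) = 0.3910, weight P(X=1) = 4/7
H(Y|X) = 0.4279 dits

H(X) + H(Y|X) = 0.2966 + 0.4279 = 0.7245 dits

Both sides equal 0.7245 dits. ✓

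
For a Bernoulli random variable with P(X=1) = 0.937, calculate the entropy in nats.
0.2351 nats

The binary entropy function is:
H(p) = -p log(p) - (1-p) log(1-p)

H(0.937) = -0.937 × log_e(0.937) - 0.063 × log_e(0.063)
H(0.937) = 0.2351 nats

Note: Binary entropy is maximized at p=0.5 (H=1 bit) and minimized at p=0 or p=1 (H=0).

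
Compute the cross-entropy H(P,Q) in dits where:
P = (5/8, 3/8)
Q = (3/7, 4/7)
0.3211 dits

Cross-entropy: H(P,Q) = -Σ p(x) log q(x)

Alternatively: H(P,Q) = H(P) + D_KL(P||Q)
H(P) = 0.2873 dits
D_KL(P||Q) = 0.0338 dits

H(P,Q) = 0.2873 + 0.0338 = 0.3211 dits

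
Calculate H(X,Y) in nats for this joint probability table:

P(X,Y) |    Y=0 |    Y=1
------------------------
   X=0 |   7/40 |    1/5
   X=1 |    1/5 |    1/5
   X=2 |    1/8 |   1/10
1.7609 nats

Joint entropy is H(X,Y) = -Σ_{x,y} p(x,y) log p(x,y).

Summing over all non-zero entries:
H(X,Y) = -[7/40·log_e(7/40) + 1/5·log_e(1/5) + 1/5·log_e(1/5) + 1/5·log_e(1/5) + 1/8·log_e(1/8) + 1/10·log_e(1/10)]
H(X,Y) = 1.7609 nats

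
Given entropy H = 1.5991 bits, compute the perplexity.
3.0295

Perplexity is 2^H (or exp(H) for natural log).

H = 1.5991 bits
Perplexity = 2^1.5991 = 3.0295

Interpretation: The model's uncertainty is equivalent to choosing uniformly among 3.0 options.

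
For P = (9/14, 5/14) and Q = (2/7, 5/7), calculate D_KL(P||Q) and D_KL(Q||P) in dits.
D_KL(P||Q) = 0.1189, D_KL(Q||P) = 0.1144

KL divergence is not symmetric: D_KL(P||Q) ≠ D_KL(Q||P) in general.

D_KL(P||Q) = 0.1189 dits
D_KL(Q||P) = 0.1144 dits

No, they are not equal!

This asymmetry is why KL divergence is not a true distance metric.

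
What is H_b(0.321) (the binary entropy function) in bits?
0.9055 bits

The binary entropy function is:
H(p) = -p log(p) - (1-p) log(1-p)

H(0.321) = -0.321 × log_2(0.321) - 0.679 × log_2(0.679)
H(0.321) = 0.9055 bits

Note: Binary entropy is maximized at p=0.5 (H=1 bit) and minimized at p=0 or p=1 (H=0).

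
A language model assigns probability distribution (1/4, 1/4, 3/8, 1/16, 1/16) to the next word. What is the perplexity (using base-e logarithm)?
4.0859

Perplexity is e^H (or exp(H) for natural log).

First, H = -Σ p log p = 1.4075 nats
Perplexity = e^1.4075 = 4.0859

Interpretation: The model's uncertainty is equivalent to choosing uniformly among 4.1 options.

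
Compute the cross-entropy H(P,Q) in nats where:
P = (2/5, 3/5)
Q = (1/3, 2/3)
0.6827 nats

Cross-entropy: H(P,Q) = -Σ p(x) log q(x)

Alternatively: H(P,Q) = H(P) + D_KL(P||Q)
H(P) = 0.6730 nats
D_KL(P||Q) = 0.0097 nats

H(P,Q) = 0.6730 + 0.0097 = 0.6827 nats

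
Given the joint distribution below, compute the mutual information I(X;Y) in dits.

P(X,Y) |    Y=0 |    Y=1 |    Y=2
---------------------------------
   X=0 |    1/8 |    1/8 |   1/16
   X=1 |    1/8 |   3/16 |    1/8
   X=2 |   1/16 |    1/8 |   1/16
0.0044 dits

Mutual information: I(X;Y) = H(X) + H(Y) - H(X,Y)

Marginals:
P(X) = (5/16, 7/16, 1/4), H(X) = 0.4654 dits
P(Y) = (5/16, 7/16, 1/4), H(Y) = 0.4654 dits

Joint entropy: H(X,Y) = 0.9265 dits

I(X;Y) = 0.4654 + 0.4654 - 0.9265 = 0.0044 dits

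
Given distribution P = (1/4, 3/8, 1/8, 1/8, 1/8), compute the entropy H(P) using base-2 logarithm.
2.1556 bits

Shannon entropy is H(X) = -Σ p(x) log p(x).

For P = (1/4, 3/8, 1/8, 1/8, 1/8):
H = -1/4 × log_2(1/4) -3/8 × log_2(3/8) -1/8 × log_2(1/8) -1/8 × log_2(1/8) -1/8 × log_2(1/8)
H = 2.1556 bits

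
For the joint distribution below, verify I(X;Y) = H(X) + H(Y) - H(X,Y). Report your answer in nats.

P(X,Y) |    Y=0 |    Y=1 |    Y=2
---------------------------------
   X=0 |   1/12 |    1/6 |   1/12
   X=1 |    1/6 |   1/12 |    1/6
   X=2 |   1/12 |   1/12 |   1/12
I(X;Y) = 0.0378 nats

Mutual information has multiple equivalent forms:
- I(X;Y) = H(X) - H(X|Y)
- I(X;Y) = H(Y) - H(Y|X)
- I(X;Y) = H(X) + H(Y) - H(X,Y)

Computing all quantities:
H(X) = 1.0776, H(Y) = 1.0986, H(X,Y) = 2.1383
H(X|Y) = 1.0397, H(Y|X) = 1.0608

Verification:
H(X) - H(X|Y) = 1.0776 - 1.0397 = 0.0378
H(Y) - H(Y|X) = 1.0986 - 1.0608 = 0.0378
H(X) + H(Y) - H(X,Y) = 1.0776 + 1.0986 - 2.1383 = 0.0378

All forms give I(X;Y) = 0.0378 nats. ✓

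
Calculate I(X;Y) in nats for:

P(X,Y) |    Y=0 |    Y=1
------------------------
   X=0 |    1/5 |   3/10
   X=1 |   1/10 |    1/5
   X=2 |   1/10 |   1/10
0.0069 nats

Mutual information: I(X;Y) = H(X) + H(Y) - H(X,Y)

Marginals:
P(X) = (1/2, 3/10, 1/5), H(X) = 1.0297 nats
P(Y) = (2/5, 3/5), H(Y) = 0.6730 nats

Joint entropy: H(X,Y) = 1.6957 nats

I(X;Y) = 1.0297 + 0.6730 - 1.6957 = 0.0069 nats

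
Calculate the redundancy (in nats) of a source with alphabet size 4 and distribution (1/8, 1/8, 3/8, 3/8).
0.1308 nats

Redundancy measures how far a source is from maximum entropy:
R = H_max - H(X)

Maximum entropy for 4 symbols: H_max = log_e(4) = 1.3863 nats
Actual entropy: H(X) = 1.2555 nats
Redundancy: R = 1.3863 - 1.2555 = 0.1308 nats

This redundancy represents potential for compression: the source could be compressed by 0.1308 nats per symbol.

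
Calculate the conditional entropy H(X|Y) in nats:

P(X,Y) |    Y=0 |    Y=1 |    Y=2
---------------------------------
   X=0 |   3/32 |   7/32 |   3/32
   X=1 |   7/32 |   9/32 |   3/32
0.6635 nats

Using the chain rule: H(X|Y) = H(X,Y) - H(Y)

First, compute H(X,Y) = 1.6874 nats

Marginal P(Y) = (5/16, 1/2, 3/16)
H(Y) = 1.0239 nats

H(X|Y) = H(X,Y) - H(Y) = 1.6874 - 1.0239 = 0.6635 nats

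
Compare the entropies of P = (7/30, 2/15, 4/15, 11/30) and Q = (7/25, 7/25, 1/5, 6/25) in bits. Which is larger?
Q

Computing entropies in bits:
H(P) = 1.9167
H(Q) = 1.9870

Distribution Q has higher entropy.

Intuition: The distribution closer to uniform (more spread out) has higher entropy.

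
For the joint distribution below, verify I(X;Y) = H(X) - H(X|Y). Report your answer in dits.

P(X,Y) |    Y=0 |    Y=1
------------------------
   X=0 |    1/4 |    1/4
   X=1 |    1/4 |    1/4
I(X;Y) = 0.0000 dits

Mutual information has multiple equivalent forms:
- I(X;Y) = H(X) - H(X|Y)
- I(X;Y) = H(Y) - H(Y|X)
- I(X;Y) = H(X) + H(Y) - H(X,Y)

Computing all quantities:
H(X) = 0.3010, H(Y) = 0.3010, H(X,Y) = 0.6021
H(X|Y) = 0.3010, H(Y|X) = 0.3010

Verification:
H(X) - H(X|Y) = 0.3010 - 0.3010 = 0.0000
H(Y) - H(Y|X) = 0.3010 - 0.3010 = 0.0000
H(X) + H(Y) - H(X,Y) = 0.3010 + 0.3010 - 0.6021 = 0.0000

All forms give I(X;Y) = 0.0000 dits. ✓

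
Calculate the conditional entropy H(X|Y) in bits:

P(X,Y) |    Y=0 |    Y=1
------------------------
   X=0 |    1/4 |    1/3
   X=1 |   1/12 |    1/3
0.9371 bits

Using the chain rule: H(X|Y) = H(X,Y) - H(Y)

First, compute H(X,Y) = 1.8554 bits

Marginal P(Y) = (1/3, 2/3)
H(Y) = 0.9183 bits

H(X|Y) = H(X,Y) - H(Y) = 1.8554 - 0.9183 = 0.9371 bits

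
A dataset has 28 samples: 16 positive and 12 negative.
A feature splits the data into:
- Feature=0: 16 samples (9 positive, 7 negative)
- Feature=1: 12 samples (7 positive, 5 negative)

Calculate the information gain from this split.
0.0003 bits

Information Gain = H(Y) - H(Y|Feature)

Before split:
P(positive) = 16/28 = 0.5714
H(Y) = 0.9852 bits

After split:
Feature=0: H = 0.9887 bits (weight = 16/28)
Feature=1: H = 0.9799 bits (weight = 12/28)
H(Y|Feature) = (16/28)×0.9887 + (12/28)×0.9799 = 0.9849 bits

Information Gain = 0.9852 - 0.9849 = 0.0003 bits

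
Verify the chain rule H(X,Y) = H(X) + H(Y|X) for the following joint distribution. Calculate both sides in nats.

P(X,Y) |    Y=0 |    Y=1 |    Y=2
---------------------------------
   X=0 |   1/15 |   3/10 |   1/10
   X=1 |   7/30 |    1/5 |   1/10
H(X,Y) = 1.6637, H(X) = 0.6909, H(Y|X) = 0.9728 (all in nats)

Chain rule: H(X,Y) = H(X) + H(Y|X)

Left side — joint entropy directly:
H(X,Y) = -Σ p(x,y) log p(x,y) = 1.6637 nats

Right side — compute H(Y|X) from the conditional distributions:
P(X) = (7/15, 8/15), so H(X) = 0.6909 nats
H(Y|X) = Σ_x P(X=x) · H(Y|X=x):
  P(Y|X=0) = (1/7, 9/14, 3/14), H(Y|X=0) = 0.8921, weight P(X=0) = 7/15
  P(Y|X=1) = (7/16, 3/8, 3/16), H(Y|X=1) = 1.0434, weight P(X=1) = 8/15
H(Y|X) = 0.9728 nats

H(X) + H(Y|X) = 0.6909 + 0.9728 = 1.6637 nats

Both sides equal 1.6637 nats. ✓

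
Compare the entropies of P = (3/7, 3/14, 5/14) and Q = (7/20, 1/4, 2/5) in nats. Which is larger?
Q

Computing entropies in nats:
H(P) = 1.0609
H(Q) = 1.0805

Distribution Q has higher entropy.

Intuition: The distribution closer to uniform (more spread out) has higher entropy.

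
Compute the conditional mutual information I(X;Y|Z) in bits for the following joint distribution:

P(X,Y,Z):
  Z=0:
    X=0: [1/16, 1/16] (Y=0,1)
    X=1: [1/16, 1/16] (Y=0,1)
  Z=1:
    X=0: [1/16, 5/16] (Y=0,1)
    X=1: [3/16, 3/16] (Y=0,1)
0.0700 bits

Conditional mutual information: I(X;Y|Z) = H(X|Z) + H(Y|Z) - H(X,Y|Z)

H(Z) = 0.8113
H(X,Z) = 1.8113 → H(X|Z) = 1.0000
H(Y,Z) = 1.7500 → H(Y|Z) = 0.9387
H(X,Y,Z) = 2.6800 → H(X,Y|Z) = 1.8688

I(X;Y|Z) = 1.0000 + 0.9387 - 1.8688 = 0.0700 bits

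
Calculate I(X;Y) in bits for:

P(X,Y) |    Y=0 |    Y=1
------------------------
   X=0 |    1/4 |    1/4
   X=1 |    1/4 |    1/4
0.0000 bits

Mutual information: I(X;Y) = H(X) + H(Y) - H(X,Y)

Marginals:
P(X) = (1/2, 1/2), H(X) = 1.0000 bits
P(Y) = (1/2, 1/2), H(Y) = 1.0000 bits

Joint entropy: H(X,Y) = 2.0000 bits

I(X;Y) = 1.0000 + 1.0000 - 2.0000 = 0.0000 bits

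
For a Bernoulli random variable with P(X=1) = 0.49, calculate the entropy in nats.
0.6929 nats

The binary entropy function is:
H(p) = -p log(p) - (1-p) log(1-p)

H(0.49) = -0.49 × log_e(0.49) - 0.51 × log_e(0.51)
H(0.49) = 0.6929 nats

Note: Binary entropy is maximized at p=0.5 (H=1 bit) and minimized at p=0 or p=1 (H=0).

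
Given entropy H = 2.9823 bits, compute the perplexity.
7.9024

Perplexity is 2^H (or exp(H) for natural log).

H = 2.9823 bits
Perplexity = 2^2.9823 = 7.9024

Interpretation: The model's uncertainty is equivalent to choosing uniformly among 7.9 options.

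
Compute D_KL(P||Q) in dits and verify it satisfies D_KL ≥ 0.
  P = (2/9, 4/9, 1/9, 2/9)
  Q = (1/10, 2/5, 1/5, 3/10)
0.0401 dits

KL divergence satisfies the Gibbs inequality: D_KL(P||Q) ≥ 0 for all distributions P, Q.

D_KL(P||Q) = Σ p(x) log(p(x)/q(x))
Term by term:
  x=0: 2/9 × log_10[(2/9)/(1/10)] = 0.0771
  x=1: 4/9 × log_10[(4/9)/(2/5)] = 0.0203
  x=2: 1/9 × log_10[(1/9)/(1/5)] = -0.0284
  x=3: 2/9 × log_10[(2/9)/(3/10)] = -0.0290
D_KL(P||Q) = 0.0401 dits

D_KL(P||Q) = 0.0401 ≥ 0 ✓

This non-negativity is a fundamental property: relative entropy cannot be negative because it measures how different Q is from P.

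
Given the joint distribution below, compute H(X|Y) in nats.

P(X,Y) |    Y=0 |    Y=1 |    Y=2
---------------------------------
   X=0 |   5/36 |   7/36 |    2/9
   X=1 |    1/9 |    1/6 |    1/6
0.6865 nats

Using the chain rule: H(X|Y) = H(X,Y) - H(Y)

First, compute H(X,Y) = 1.7682 nats

Marginal P(Y) = (1/4, 13/36, 7/18)
H(Y) = 1.0817 nats

H(X|Y) = H(X,Y) - H(Y) = 1.7682 - 1.0817 = 0.6865 nats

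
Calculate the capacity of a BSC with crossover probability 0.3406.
0.0746 bits

For a binary symmetric channel (BSC) with error probability p:
Capacity C = 1 - H(p) bits per symbol

where H(p) = -p log₂(p) - (1-p) log₂(1-p) is the binary entropy function.

H(0.3406) = 0.9254 bits
C = 1 - 0.9254 = 0.0746 bits per symbol

This means we can reliably transmit up to 0.0746 bits of information per channel use.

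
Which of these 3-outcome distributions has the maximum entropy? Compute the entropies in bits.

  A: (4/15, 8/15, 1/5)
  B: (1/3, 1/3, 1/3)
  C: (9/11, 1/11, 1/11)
B

For a discrete distribution over n outcomes, entropy is maximized by the uniform distribution.

Computing entropies:
H(A) = 1.4566 bits
H(B) = 1.5850 bits
H(C) = 0.8659 bits

The uniform distribution (where all probabilities equal 1/3) achieves the maximum entropy of log_2(3) = 1.5850 bits.

Distribution B has the highest entropy.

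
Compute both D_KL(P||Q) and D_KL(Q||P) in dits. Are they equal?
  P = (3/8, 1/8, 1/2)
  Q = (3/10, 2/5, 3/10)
D_KL(P||Q) = 0.0841, D_KL(Q||P) = 0.1064

KL divergence is not symmetric: D_KL(P||Q) ≠ D_KL(Q||P) in general.

D_KL(P||Q) = 0.0841 dits
D_KL(Q||P) = 0.1064 dits

No, they are not equal!

This asymmetry is why KL divergence is not a true distance metric.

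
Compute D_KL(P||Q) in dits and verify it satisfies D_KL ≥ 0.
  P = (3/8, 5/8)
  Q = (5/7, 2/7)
0.1075 dits

KL divergence satisfies the Gibbs inequality: D_KL(P||Q) ≥ 0 for all distributions P, Q.

D_KL(P||Q) = Σ p(x) log(p(x)/q(x))
Term by term:
  x=0: 3/8 × log_10[(3/8)/(5/7)] = -0.1049
  x=1: 5/8 × log_10[(5/8)/(2/7)] = 0.2125
D_KL(P||Q) = 0.1075 dits

D_KL(P||Q) = 0.1075 ≥ 0 ✓

This non-negativity is a fundamental property: relative entropy cannot be negative because it measures how different Q is from P.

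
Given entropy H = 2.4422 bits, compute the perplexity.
5.4347

Perplexity is 2^H (or exp(H) for natural log).

H = 2.4422 bits
Perplexity = 2^2.4422 = 5.4347

Interpretation: The model's uncertainty is equivalent to choosing uniformly among 5.4 options.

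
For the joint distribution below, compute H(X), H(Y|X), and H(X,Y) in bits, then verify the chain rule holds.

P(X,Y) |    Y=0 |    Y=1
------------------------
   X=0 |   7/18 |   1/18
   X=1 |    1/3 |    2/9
H(X,Y) = 1.7721, H(X) = 0.9911, H(Y|X) = 0.7810 (all in bits)

Chain rule: H(X,Y) = H(X) + H(Y|X)

Left side — joint entropy directly:
H(X,Y) = -Σ p(x,y) log p(x,y) = 1.7721 bits

Right side — compute H(Y|X) from the conditional distributions:
P(X) = (4/9, 5/9), so H(X) = 0.9911 bits
H(Y|X) = Σ_x P(X=x) · H(Y|X=x):
  P(Y|X=0) = (7/8, 1/8), H(Y|X=0) = 0.5436, weight P(X=0) = 4/9
  P(Y|X=1) = (3/5, 2/5), H(Y|X=1) = 0.9710, weight P(X=1) = 5/9
H(Y|X) = 0.7810 bits

H(X) + H(Y|X) = 0.9911 + 0.7810 = 1.7721 bits

Both sides equal 1.7721 bits. ✓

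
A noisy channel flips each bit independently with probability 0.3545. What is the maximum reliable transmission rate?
0.0620 bits

For a binary symmetric channel (BSC) with error probability p:
Capacity C = 1 - H(p) bits per symbol

where H(p) = -p log₂(p) - (1-p) log₂(1-p) is the binary entropy function.

H(0.3545) = 0.9380 bits
C = 1 - 0.9380 = 0.0620 bits per symbol

This means we can reliably transmit up to 0.0620 bits of information per channel use.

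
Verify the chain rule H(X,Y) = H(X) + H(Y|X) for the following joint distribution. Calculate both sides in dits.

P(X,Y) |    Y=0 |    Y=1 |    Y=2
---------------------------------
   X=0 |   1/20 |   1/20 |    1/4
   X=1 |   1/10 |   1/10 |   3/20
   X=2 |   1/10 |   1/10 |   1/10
H(X,Y) = 0.9042, H(X) = 0.4760, H(Y|X) = 0.4282 (all in dits)

Chain rule: H(X,Y) = H(X) + H(Y|X)

Left side — joint entropy directly:
H(X,Y) = -Σ p(x,y) log p(x,y) = 0.9042 dits

Right side — compute H(Y|X) from the conditional distributions:
P(X) = (7/20, 7/20, 3/10), so H(X) = 0.4760 dits
H(Y|X) = Σ_x P(X=x) · H(Y|X=x):
  P(Y|X=0) = (1/7, 1/7, 5/7), H(Y|X=0) = 0.3458, weight P(X=0) = 7/20
  P(Y|X=1) = (2/7, 2/7, 3/7), H(Y|X=1) = 0.4686, weight P(X=1) = 7/20
  P(Y|X=2) = (1/3, 1/3, 1/3), H(Y|X=2) = 0.4771, weight P(X=2) = 3/10
H(Y|X) = 0.4282 dits

H(X) + H(Y|X) = 0.4760 + 0.4282 = 0.9042 dits

Both sides equal 0.9042 dits. ✓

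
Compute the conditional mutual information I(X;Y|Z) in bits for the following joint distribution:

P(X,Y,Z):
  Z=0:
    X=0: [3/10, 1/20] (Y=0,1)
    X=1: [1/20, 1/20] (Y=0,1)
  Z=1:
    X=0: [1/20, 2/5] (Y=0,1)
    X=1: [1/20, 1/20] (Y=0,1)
0.0866 bits

Conditional mutual information: I(X;Y|Z) = H(X|Z) + H(Y|Z) - H(X,Y|Z)

H(Z) = 0.9928
H(X,Z) = 1.7129 → H(X|Z) = 0.7201
H(Y,Z) = 1.7129 → H(Y|Z) = 0.7201
H(X,Y,Z) = 2.3464 → H(X,Y|Z) = 1.3537

I(X;Y|Z) = 0.7201 + 0.7201 - 1.3537 = 0.0866 bits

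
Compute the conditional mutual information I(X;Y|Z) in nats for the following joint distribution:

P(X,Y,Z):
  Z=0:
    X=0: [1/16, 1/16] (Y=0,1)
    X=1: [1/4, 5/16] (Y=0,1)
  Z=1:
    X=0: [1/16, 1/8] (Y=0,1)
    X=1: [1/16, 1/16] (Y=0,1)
0.0050 nats

Conditional mutual information: I(X;Y|Z) = H(X|Z) + H(Y|Z) - H(X,Y|Z)

H(Z) = 0.6211
H(X,Z) = 1.1574 → H(X|Z) = 0.5363
H(Y,Z) = 1.3051 → H(Y|Z) = 0.6840
H(X,Y,Z) = 1.8364 → H(X,Y|Z) = 1.2153

I(X;Y|Z) = 0.5363 + 0.6840 - 1.2153 = 0.0050 nats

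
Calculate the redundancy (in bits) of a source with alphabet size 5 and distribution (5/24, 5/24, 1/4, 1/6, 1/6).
0.0173 bits

Redundancy measures how far a source is from maximum entropy:
R = H_max - H(X)

Maximum entropy for 5 symbols: H_max = log_2(5) = 2.3219 bits
Actual entropy: H(X) = 2.3046 bits
Redundancy: R = 2.3219 - 2.3046 = 0.0173 bits

This redundancy represents potential for compression: the source could be compressed by 0.0173 bits per symbol.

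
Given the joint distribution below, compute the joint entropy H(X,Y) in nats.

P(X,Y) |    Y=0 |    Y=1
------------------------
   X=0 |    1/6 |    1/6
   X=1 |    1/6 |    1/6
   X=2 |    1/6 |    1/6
1.7918 nats

Joint entropy is H(X,Y) = -Σ_{x,y} p(x,y) log p(x,y).

Summing over all non-zero entries:
H(X,Y) = -[1/6·log_e(1/6) + 1/6·log_e(1/6) + 1/6·log_e(1/6) + 1/6·log_e(1/6) + 1/6·log_e(1/6) + 1/6·log_e(1/6)]
H(X,Y) = 1.7918 nats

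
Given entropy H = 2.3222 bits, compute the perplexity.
5.0009

Perplexity is 2^H (or exp(H) for natural log).

H = 2.3222 bits
Perplexity = 2^2.3222 = 5.0009

Interpretation: The model's uncertainty is equivalent to choosing uniformly among 5.0 options.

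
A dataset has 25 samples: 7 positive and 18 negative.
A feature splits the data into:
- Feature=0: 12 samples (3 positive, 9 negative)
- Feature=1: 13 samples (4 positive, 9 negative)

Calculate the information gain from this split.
0.0030 bits

Information Gain = H(Y) - H(Y|Feature)

Before split:
P(positive) = 7/25 = 0.2800
H(Y) = 0.8555 bits

After split:
Feature=0: H = 0.8113 bits (weight = 12/25)
Feature=1: H = 0.8905 bits (weight = 13/25)
H(Y|Feature) = (12/25)×0.8113 + (13/25)×0.8905 = 0.8525 bits

Information Gain = 0.8555 - 0.8525 = 0.0030 bits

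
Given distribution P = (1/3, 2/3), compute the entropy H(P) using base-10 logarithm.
0.2764 dits

Shannon entropy is H(X) = -Σ p(x) log p(x).

For P = (1/3, 2/3):
H = -1/3 × log_10(1/3) -2/3 × log_10(2/3)
H = 0.2764 dits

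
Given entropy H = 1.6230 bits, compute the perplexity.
3.0801

Perplexity is 2^H (or exp(H) for natural log).

H = 1.6230 bits
Perplexity = 2^1.6230 = 3.0801

Interpretation: The model's uncertainty is equivalent to choosing uniformly among 3.1 options.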